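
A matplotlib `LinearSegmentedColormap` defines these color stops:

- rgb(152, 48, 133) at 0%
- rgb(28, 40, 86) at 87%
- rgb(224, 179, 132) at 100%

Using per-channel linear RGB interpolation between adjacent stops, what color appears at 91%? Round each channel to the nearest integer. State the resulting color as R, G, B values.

(88, 83, 100)

91% lies between the 87% and 100% stops, so the local fraction is t = (91 − 87)/(100 − 87) = 4/13 ≈ 0.3077.
R = 28 + 0.3077 × (224 − 28) = 88.309 → 88
G = 40 + 0.3077 × (179 − 40) = 82.77 → 83
B = 86 + 0.3077 × (132 − 86) = 100.154 → 100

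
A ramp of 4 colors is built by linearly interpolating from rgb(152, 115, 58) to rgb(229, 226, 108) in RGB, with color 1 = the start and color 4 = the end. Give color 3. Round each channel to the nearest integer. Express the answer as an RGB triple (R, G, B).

With 4 swatches and endpoints inclusive, swatch 3 sits at t = (3 − 1)/(4 − 1) = 2/3 ≈ 0.6667.
R = 152 + 0.6667 × (229 − 152) = 203.336 → 203
G = 115 + 0.6667 × (226 − 115) = 189.004 → 189
B = 58 + 0.6667 × (108 − 58) = 91.335 → 91

(203, 189, 91)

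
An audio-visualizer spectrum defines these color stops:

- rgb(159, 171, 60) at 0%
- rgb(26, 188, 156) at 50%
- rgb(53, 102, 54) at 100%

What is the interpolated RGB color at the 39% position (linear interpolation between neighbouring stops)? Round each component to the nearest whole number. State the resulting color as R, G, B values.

39% lies between the 0% and 50% stops, so the local fraction is t = (39 − 0)/(50 − 0) = 39/50 ≈ 0.78.
R = 159 + 0.78 × (26 − 159) = 55.26 → 55
G = 171 + 0.78 × (188 − 171) = 184.26 → 184
B = 60 + 0.78 × (156 − 60) = 134.88 → 135

(55, 184, 135)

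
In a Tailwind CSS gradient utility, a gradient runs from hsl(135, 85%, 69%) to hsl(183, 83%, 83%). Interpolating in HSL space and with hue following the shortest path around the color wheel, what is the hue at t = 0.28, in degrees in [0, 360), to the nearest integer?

Hue arc: Δh = 183 − 135 = 48° (|Δh| ≤ 180, already the shorter path).
H = 135 + 0.28 × (48) = 148.44 → 148°

148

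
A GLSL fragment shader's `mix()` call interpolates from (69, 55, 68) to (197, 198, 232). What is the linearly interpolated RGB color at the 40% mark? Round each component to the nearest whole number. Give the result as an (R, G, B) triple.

40% corresponds to t = 0.4.
R = 69 + 0.4 × (197 − 69) = 69 + 0.4 × 128 = 120.2 → 120
G = 55 + 0.4 × (198 − 55) = 55 + 0.4 × 143 = 112.2 → 112
B = 68 + 0.4 × (232 − 68) = 68 + 0.4 × 164 = 133.6 → 134

(120, 112, 134)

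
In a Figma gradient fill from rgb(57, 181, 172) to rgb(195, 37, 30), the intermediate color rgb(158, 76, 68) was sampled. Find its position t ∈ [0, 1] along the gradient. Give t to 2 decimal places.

0.73

Invert the lerp on the G channel (largest span, 144): t = (76 − 181) / (37 − 181) = -105/-144 = 0.72917.
Check on R: (158 − 57)/(195 − 57) = 0.7319 ✓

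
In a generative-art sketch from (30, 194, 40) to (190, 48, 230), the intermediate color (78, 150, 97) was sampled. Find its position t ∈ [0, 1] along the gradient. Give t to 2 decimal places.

0.30

Invert the lerp on the B channel (largest span, 190): t = (97 − 40) / (230 − 40) = 57/190 = 0.3.
Check on R: (78 − 30)/(190 − 30) = 0.3 ✓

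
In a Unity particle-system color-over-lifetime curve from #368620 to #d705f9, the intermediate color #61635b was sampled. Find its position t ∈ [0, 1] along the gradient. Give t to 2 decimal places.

0.27

Invert the lerp on the B channel (largest span, 217): t = (91 − 32) / (249 − 32) = 59/217 = 0.27189.
Check on R: (97 − 54)/(215 − 54) = 0.2671 ✓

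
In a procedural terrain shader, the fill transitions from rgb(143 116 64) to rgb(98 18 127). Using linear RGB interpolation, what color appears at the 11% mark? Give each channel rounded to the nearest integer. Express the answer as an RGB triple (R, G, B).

(138, 105, 71)

11% corresponds to t = 0.11.
R = 143 + 0.11 × (98 − 143) = 143 + 0.11 × -45 = 138.05 → 138
G = 116 + 0.11 × (18 − 116) = 116 + 0.11 × -98 = 105.22 → 105
B = 64 + 0.11 × (127 − 64) = 64 + 0.11 × 63 = 70.93 → 71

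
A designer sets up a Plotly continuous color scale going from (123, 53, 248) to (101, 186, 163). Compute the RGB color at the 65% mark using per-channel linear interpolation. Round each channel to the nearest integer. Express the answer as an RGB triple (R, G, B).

65% corresponds to t = 0.65.
R = 123 + 0.65 × (101 − 123) = 123 + 0.65 × -22 = 108.7 → 109
G = 53 + 0.65 × (186 − 53) = 53 + 0.65 × 133 = 139.45 → 139
B = 248 + 0.65 × (163 − 248) = 248 + 0.65 × -85 = 192.75 → 193

(109, 139, 193)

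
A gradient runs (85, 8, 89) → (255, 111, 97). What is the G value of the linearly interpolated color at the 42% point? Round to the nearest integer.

51

G = 8 + 0.42 × (111 − 8) = 51.26 → 51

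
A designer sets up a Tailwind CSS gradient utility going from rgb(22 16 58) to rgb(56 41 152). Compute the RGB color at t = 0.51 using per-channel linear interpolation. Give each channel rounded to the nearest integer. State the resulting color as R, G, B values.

R = 22 + 0.51 × (56 − 22) = 22 + 0.51 × 34 = 39.34 → 39
G = 16 + 0.51 × (41 − 16) = 16 + 0.51 × 25 = 28.75 → 29
B = 58 + 0.51 × (152 − 58) = 58 + 0.51 × 94 = 105.94 → 106

(39, 29, 106)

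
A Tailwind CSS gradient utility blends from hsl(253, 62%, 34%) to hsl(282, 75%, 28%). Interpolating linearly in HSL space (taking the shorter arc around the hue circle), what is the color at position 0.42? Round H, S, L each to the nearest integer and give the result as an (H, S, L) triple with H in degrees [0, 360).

(265, 67, 31)

Hue arc: Δh = 282 − 253 = 29° (|Δh| ≤ 180, already the shorter path).
H = 253 + 0.42 × (29) = 265.18 → 265°
S = 62 + 0.42 × (75 − 62) = 67.46 → 67%
L = 34 + 0.42 × (28 − 34) = 31.48 → 31%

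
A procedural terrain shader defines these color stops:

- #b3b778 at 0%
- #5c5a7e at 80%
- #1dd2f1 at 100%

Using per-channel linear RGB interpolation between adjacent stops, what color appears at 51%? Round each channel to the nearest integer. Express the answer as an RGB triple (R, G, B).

51% lies between the 0% and 80% stops, so the local fraction is t = (51 − 0)/(80 − 0) = 51/80 ≈ 0.6375.
#b3b778 → (179, 183, 120); #5c5a7e → (92, 90, 126).
R = 179 + 0.6375 × (92 − 179) = 123.537 → 124
G = 183 + 0.6375 × (90 − 183) = 123.713 → 124
B = 120 + 0.6375 × (126 − 120) = 123.825 → 124

(124, 124, 124)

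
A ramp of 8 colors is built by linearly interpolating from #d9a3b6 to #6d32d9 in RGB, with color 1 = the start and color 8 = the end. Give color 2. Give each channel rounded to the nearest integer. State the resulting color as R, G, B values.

(202, 147, 187)

With 8 swatches and endpoints inclusive, swatch 2 sits at t = (2 − 1)/(8 − 1) = 1/7 ≈ 0.1429.
#d9a3b6 → (217, 163, 182); #6d32d9 → (109, 50, 217).
R = 217 + 0.1429 × (109 − 217) = 201.567 → 202
G = 163 + 0.1429 × (50 − 163) = 146.852 → 147
B = 182 + 0.1429 × (217 − 182) = 187.001 → 187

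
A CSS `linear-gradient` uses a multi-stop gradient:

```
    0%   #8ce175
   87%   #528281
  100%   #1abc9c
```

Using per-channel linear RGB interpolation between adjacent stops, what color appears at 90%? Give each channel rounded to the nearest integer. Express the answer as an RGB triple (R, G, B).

(69, 143, 135)

90% lies between the 87% and 100% stops, so the local fraction is t = (90 − 87)/(100 − 87) = 3/13 ≈ 0.2308.
#528281 → (82, 130, 129); #1abc9c → (26, 188, 156).
R = 82 + 0.2308 × (26 − 82) = 69.075 → 69
G = 130 + 0.2308 × (188 − 130) = 143.386 → 143
B = 129 + 0.2308 × (156 − 129) = 135.232 → 135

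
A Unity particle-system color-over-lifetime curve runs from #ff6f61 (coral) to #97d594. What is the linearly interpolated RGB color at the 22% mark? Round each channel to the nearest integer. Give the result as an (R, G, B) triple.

(232, 133, 108)

#ff6f61 → (255, 111, 97); #97d594 → (151, 213, 148).
22% corresponds to t = 0.22.
R = 255 + 0.22 × (151 − 255) = 255 + 0.22 × -104 = 232.12 → 232
G = 111 + 0.22 × (213 − 111) = 111 + 0.22 × 102 = 133.44 → 133
B = 97 + 0.22 × (148 − 97) = 97 + 0.22 × 51 = 108.22 → 108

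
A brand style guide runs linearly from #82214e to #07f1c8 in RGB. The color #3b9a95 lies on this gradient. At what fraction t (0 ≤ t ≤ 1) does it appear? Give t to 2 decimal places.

Invert the lerp on the G channel (largest span, 208): t = (154 − 33) / (241 − 33) = 121/208 = 0.58173.
Check on R: (59 − 130)/(7 − 130) = 0.5772 ✓

0.58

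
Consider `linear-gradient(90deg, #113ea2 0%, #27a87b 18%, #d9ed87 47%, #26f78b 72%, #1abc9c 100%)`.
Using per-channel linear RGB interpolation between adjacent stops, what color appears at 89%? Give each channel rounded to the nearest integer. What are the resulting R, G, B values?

(31, 211, 149)

89% lies between the 72% and 100% stops, so the local fraction is t = (89 − 72)/(100 − 72) = 17/28 ≈ 0.6071.
#26f78b → (38, 247, 139); #1abc9c → (26, 188, 156).
R = 38 + 0.6071 × (26 − 38) = 30.715 → 31
G = 247 + 0.6071 × (188 − 247) = 211.181 → 211
B = 139 + 0.6071 × (156 − 139) = 149.321 → 149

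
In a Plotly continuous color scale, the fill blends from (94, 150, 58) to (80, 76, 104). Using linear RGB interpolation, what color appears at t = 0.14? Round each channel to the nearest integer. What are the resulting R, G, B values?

R = 94 + 0.14 × (80 − 94) = 94 + 0.14 × -14 = 92.04 → 92
G = 150 + 0.14 × (76 − 150) = 150 + 0.14 × -74 = 139.64 → 140
B = 58 + 0.14 × (104 − 58) = 58 + 0.14 × 46 = 64.44 → 64

(92, 140, 64)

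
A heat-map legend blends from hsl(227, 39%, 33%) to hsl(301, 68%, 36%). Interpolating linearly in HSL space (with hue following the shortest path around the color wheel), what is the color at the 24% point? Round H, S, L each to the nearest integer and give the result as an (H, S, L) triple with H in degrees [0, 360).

(245, 46, 34)

Hue arc: Δh = 301 − 227 = 74° (|Δh| ≤ 180, already the shorter path).
H = 227 + 0.24 × (74) = 244.76 → 245°
S = 39 + 0.24 × (68 − 39) = 45.96 → 46%
L = 33 + 0.24 × (36 − 33) = 33.72 → 34%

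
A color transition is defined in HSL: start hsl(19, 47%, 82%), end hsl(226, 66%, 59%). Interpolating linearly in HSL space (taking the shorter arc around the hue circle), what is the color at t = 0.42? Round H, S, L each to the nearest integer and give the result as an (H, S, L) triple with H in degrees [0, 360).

(315, 55, 72)

Hue: 226 − 19 = 207°, but |207| > 180 so the shorter arc goes the other way: Δh = 207 − 360 = -153°.
H = 19 + 0.42 × (-153) = -45.26 → -45 → -45 mod 360 = 315°
S = 47 + 0.42 × (66 − 47) = 54.98 → 55%
L = 82 + 0.42 × (59 − 82) = 72.34 → 72%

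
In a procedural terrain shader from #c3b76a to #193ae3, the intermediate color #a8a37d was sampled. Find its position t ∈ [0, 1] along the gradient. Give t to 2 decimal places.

Invert the lerp on the R channel (largest span, 170): t = (168 − 195) / (25 − 195) = -27/-170 = 0.15882.
Check on G: (163 − 183)/(58 − 183) = 0.16 ✓

0.16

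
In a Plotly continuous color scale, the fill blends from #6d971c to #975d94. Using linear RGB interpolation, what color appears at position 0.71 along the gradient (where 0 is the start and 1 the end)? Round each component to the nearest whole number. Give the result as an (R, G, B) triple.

#6d971c → (109, 151, 28); #975d94 → (151, 93, 148).
R = 109 + 0.71 × (151 − 109) = 109 + 0.71 × 42 = 138.82 → 139
G = 151 + 0.71 × (93 − 151) = 151 + 0.71 × -58 = 109.82 → 110
B = 28 + 0.71 × (148 − 28) = 28 + 0.71 × 120 = 113.2 → 113
So the blended color is (139, 110, 113), about #8b6e71.

(139, 110, 113)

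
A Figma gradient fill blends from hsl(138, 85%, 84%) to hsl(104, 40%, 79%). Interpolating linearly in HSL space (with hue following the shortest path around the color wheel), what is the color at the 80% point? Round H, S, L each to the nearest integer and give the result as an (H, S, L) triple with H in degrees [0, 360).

Hue arc: Δh = 104 − 138 = -34° (|Δh| ≤ 180, already the shorter path).
H = 138 + 0.8 × (-34) = 110.8 → 111°
S = 85 + 0.8 × (40 − 85) = 49 → 49%
L = 84 + 0.8 × (79 − 84) = 80 → 80%

(111, 49, 80)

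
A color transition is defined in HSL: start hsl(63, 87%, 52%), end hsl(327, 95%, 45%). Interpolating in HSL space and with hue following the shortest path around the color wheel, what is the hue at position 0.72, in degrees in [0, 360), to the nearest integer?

Hue: 327 − 63 = 264°, but |264| > 180 so the shorter arc goes the other way: Δh = 264 − 360 = -96°.
H = 63 + 0.72 × (-96) = -6.12 → -6 → -6 mod 360 = 354°

354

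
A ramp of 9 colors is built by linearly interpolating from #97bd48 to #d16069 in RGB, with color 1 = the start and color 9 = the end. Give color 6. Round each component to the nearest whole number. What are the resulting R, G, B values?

(187, 131, 93)

With 9 swatches and endpoints inclusive, swatch 6 sits at t = (6 − 1)/(9 − 1) = 5/8 ≈ 0.625.
#97bd48 → (151, 189, 72); #d16069 → (209, 96, 105).
R = 151 + 0.625 × (209 − 151) = 187.25 → 187
G = 189 + 0.625 × (96 − 189) = 130.875 → 131
B = 72 + 0.625 × (105 − 72) = 92.625 → 93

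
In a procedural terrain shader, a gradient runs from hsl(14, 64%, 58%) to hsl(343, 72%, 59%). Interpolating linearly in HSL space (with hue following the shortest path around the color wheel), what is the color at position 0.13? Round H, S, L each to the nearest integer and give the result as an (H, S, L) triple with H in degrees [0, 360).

Hue: 343 − 14 = 329°, but |329| > 180 so the shorter arc goes the other way: Δh = 329 − 360 = -31°.
H = 14 + 0.13 × (-31) = 9.97 → 10°
S = 64 + 0.13 × (72 − 64) = 65.04 → 65%
L = 58 + 0.13 × (59 − 58) = 58.13 → 58%

(10, 65, 58)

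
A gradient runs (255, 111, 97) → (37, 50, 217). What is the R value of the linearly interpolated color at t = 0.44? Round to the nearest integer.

159

R = 255 + 0.44 × (37 − 255) = 159.08 → 159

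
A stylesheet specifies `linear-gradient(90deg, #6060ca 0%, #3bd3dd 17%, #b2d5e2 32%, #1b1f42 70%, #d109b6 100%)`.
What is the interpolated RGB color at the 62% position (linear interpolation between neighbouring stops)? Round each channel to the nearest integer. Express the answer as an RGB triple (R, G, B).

(59, 69, 100)

62% lies between the 32% and 70% stops, so the local fraction is t = (62 − 32)/(70 − 32) = 30/38 ≈ 0.7895.
#b2d5e2 → (178, 213, 226); #1b1f42 → (27, 31, 66).
R = 178 + 0.7895 × (27 − 178) = 58.785 → 59
G = 213 + 0.7895 × (31 − 213) = 69.311 → 69
B = 226 + 0.7895 × (66 − 226) = 99.68 → 100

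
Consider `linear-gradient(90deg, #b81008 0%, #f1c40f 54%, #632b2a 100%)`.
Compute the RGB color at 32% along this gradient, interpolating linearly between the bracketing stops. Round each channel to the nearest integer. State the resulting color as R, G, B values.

32% lies between the 0% and 54% stops, so the local fraction is t = (32 − 0)/(54 − 0) = 32/54 ≈ 0.5926.
#b81008 → (184, 16, 8); #f1c40f → (241, 196, 15).
R = 184 + 0.5926 × (241 − 184) = 217.778 → 218
G = 16 + 0.5926 × (196 − 16) = 122.668 → 123
B = 8 + 0.5926 × (15 − 8) = 12.148 → 12

(218, 123, 12)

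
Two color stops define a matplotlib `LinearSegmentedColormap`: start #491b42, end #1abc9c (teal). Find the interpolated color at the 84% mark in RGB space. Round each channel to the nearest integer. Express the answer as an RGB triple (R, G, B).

#491b42 → (73, 27, 66); #1abc9c → (26, 188, 156).
84% corresponds to t = 0.84.
R = 73 + 0.84 × (26 − 73) = 73 + 0.84 × -47 = 33.52 → 34
G = 27 + 0.84 × (188 − 27) = 27 + 0.84 × 161 = 162.24 → 162
B = 66 + 0.84 × (156 − 66) = 66 + 0.84 × 90 = 141.6 → 142

(34, 162, 142)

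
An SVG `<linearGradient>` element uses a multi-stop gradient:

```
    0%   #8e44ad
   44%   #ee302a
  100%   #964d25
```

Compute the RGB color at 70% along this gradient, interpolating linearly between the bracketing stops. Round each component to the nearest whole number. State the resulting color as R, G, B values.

(197, 61, 40)

70% lies between the 44% and 100% stops, so the local fraction is t = (70 − 44)/(100 − 44) = 26/56 ≈ 0.4643.
#ee302a → (238, 48, 42); #964d25 → (150, 77, 37).
R = 238 + 0.4643 × (150 − 238) = 197.142 → 197
G = 48 + 0.4643 × (77 − 48) = 61.465 → 61
B = 42 + 0.4643 × (37 − 42) = 39.678 → 40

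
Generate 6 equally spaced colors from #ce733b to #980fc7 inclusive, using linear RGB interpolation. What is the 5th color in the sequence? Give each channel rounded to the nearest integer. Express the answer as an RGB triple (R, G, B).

(163, 35, 171)

With 6 swatches and endpoints inclusive, swatch 5 sits at t = (5 − 1)/(6 − 1) = 4/5 ≈ 0.8.
#ce733b → (206, 115, 59); #980fc7 → (152, 15, 199).
R = 206 + 0.8 × (152 − 206) = 162.8 → 163
G = 115 + 0.8 × (15 − 115) = 35 → 35
B = 59 + 0.8 × (199 − 59) = 171 → 171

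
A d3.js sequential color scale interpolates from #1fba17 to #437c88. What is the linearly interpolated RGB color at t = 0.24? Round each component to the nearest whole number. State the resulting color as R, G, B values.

(40, 171, 50)

#1fba17 → (31, 186, 23); #437c88 → (67, 124, 136).
R = 31 + 0.24 × (67 − 31) = 31 + 0.24 × 36 = 39.64 → 40
G = 186 + 0.24 × (124 − 186) = 186 + 0.24 × -62 = 171.12 → 171
B = 23 + 0.24 × (136 − 23) = 23 + 0.24 × 113 = 50.12 → 50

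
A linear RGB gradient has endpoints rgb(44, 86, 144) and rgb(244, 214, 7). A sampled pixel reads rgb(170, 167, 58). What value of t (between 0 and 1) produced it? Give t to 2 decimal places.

0.63

Invert the lerp on the R channel (largest span, 200): t = (170 − 44) / (244 − 44) = 126/200 = 0.63.
Check on G: (167 − 86)/(214 − 86) = 0.6328 ✓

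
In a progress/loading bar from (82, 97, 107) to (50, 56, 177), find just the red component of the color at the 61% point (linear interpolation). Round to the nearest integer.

62

R = 82 + 0.61 × (50 − 82) = 62.48 → 62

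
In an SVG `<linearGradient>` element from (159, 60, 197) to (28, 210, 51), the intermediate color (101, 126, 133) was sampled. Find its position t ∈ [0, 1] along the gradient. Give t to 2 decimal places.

0.44

Invert the lerp on the G channel (largest span, 150): t = (126 − 60) / (210 − 60) = 66/150 = 0.44.
Check on R: (101 − 159)/(28 − 159) = 0.4427 ✓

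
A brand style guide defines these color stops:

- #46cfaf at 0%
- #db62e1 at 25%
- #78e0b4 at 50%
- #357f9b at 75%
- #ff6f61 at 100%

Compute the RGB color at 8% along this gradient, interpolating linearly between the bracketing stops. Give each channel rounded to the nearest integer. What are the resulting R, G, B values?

8% lies between the 0% and 25% stops, so the local fraction is t = (8 − 0)/(25 − 0) = 8/25 ≈ 0.32.
#46cfaf → (70, 207, 175); #db62e1 → (219, 98, 225).
R = 70 + 0.32 × (219 − 70) = 117.68 → 118
G = 207 + 0.32 × (98 − 207) = 172.12 → 172
B = 175 + 0.32 × (225 − 175) = 191 → 191

(118, 172, 191)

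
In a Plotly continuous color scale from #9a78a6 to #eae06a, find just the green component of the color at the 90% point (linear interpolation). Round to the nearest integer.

214

G₁ = 120 (from #9a78a6), G₂ = 224 (from #eae06a).
G = 120 + 0.9 × (224 − 120) = 213.6 → 214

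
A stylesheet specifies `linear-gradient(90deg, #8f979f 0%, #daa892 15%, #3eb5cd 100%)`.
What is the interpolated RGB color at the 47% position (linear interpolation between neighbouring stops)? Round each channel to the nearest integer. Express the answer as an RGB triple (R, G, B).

47% lies between the 15% and 100% stops, so the local fraction is t = (47 − 15)/(100 − 15) = 32/85 ≈ 0.3765.
#daa892 → (218, 168, 146); #3eb5cd → (62, 181, 205).
R = 218 + 0.3765 × (62 − 218) = 159.266 → 159
G = 168 + 0.3765 × (181 − 168) = 172.894 → 173
B = 146 + 0.3765 × (205 − 146) = 168.214 → 168

(159, 173, 168)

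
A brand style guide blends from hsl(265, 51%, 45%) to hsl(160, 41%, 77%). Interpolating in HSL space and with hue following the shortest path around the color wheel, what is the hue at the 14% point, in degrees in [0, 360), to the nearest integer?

250

Hue arc: Δh = 160 − 265 = -105° (|Δh| ≤ 180, already the shorter path).
H = 265 + 0.14 × (-105) = 250.3 → 250°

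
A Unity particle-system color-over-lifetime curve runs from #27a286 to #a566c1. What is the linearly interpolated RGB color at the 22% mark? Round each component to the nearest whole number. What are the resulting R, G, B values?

(67, 149, 147)

#27a286 → (39, 162, 134); #a566c1 → (165, 102, 193).
22% corresponds to t = 0.22.
R = 39 + 0.22 × (165 − 39) = 39 + 0.22 × 126 = 66.72 → 67
G = 162 + 0.22 × (102 − 162) = 162 + 0.22 × -60 = 148.8 → 149
B = 134 + 0.22 × (193 − 134) = 134 + 0.22 × 59 = 146.98 → 147
So the blended color is (67, 149, 147), about #439593.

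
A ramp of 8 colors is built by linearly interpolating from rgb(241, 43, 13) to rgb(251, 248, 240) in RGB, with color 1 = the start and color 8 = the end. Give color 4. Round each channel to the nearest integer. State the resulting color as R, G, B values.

(245, 131, 110)

With 8 swatches and endpoints inclusive, swatch 4 sits at t = (4 − 1)/(8 − 1) = 3/7 ≈ 0.4286.
R = 241 + 0.4286 × (251 − 241) = 245.286 → 245
G = 43 + 0.4286 × (248 − 43) = 130.863 → 131
B = 13 + 0.4286 × (240 − 13) = 110.292 → 110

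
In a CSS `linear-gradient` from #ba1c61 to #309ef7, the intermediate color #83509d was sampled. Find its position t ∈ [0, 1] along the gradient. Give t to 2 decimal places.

Invert the lerp on the B channel (largest span, 150): t = (157 − 97) / (247 − 97) = 60/150 = 0.4.
Check on R: (131 − 186)/(48 − 186) = 0.3986 ✓

0.40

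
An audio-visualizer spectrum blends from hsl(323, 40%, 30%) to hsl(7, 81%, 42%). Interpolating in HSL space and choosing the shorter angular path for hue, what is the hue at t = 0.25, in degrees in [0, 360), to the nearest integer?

Hue: 7 − 323 = -316°, but |-316| > 180 so the shorter arc goes the other way: Δh = -316 + 360 = 44°.
H = 323 + 0.25 × (44) = 334 → 334°

334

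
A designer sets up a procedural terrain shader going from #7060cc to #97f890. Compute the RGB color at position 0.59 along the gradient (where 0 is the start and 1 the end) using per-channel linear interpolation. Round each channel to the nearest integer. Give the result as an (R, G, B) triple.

(135, 186, 169)

#7060cc → (112, 96, 204); #97f890 → (151, 248, 144).
R = 112 + 0.59 × (151 − 112) = 112 + 0.59 × 39 = 135.01 → 135
G = 96 + 0.59 × (248 − 96) = 96 + 0.59 × 152 = 185.68 → 186
B = 204 + 0.59 × (144 − 204) = 204 + 0.59 × -60 = 168.6 → 169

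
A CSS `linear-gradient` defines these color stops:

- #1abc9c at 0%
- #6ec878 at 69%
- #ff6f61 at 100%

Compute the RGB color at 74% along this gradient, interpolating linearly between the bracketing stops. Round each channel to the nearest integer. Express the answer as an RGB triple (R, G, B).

(133, 186, 116)

74% lies between the 69% and 100% stops, so the local fraction is t = (74 − 69)/(100 − 69) = 5/31 ≈ 0.1613.
#6ec878 → (110, 200, 120); #ff6f61 → (255, 111, 97).
R = 110 + 0.1613 × (255 − 110) = 133.388 → 133
G = 200 + 0.1613 × (111 − 200) = 185.644 → 186
B = 120 + 0.1613 × (97 − 120) = 116.29 → 116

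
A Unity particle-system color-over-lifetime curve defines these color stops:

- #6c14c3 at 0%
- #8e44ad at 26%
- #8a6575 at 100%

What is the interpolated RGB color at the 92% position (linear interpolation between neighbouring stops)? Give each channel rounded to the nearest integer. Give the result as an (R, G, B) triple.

(138, 97, 123)

92% lies between the 26% and 100% stops, so the local fraction is t = (92 − 26)/(100 − 26) = 66/74 ≈ 0.8919.
#8e44ad → (142, 68, 173); #8a6575 → (138, 101, 117).
R = 142 + 0.8919 × (138 − 142) = 138.432 → 138
G = 68 + 0.8919 × (101 − 68) = 97.433 → 97
B = 173 + 0.8919 × (117 − 173) = 123.054 → 123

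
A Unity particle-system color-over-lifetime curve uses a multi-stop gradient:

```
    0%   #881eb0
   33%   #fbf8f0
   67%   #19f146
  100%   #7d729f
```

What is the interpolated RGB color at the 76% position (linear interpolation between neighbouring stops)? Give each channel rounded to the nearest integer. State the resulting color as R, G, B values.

(52, 206, 94)

76% lies between the 67% and 100% stops, so the local fraction is t = (76 − 67)/(100 − 67) = 9/33 ≈ 0.2727.
#19f146 → (25, 241, 70); #7d729f → (125, 114, 159).
R = 25 + 0.2727 × (125 − 25) = 52.27 → 52
G = 241 + 0.2727 × (114 − 241) = 206.367 → 206
B = 70 + 0.2727 × (159 − 70) = 94.27 → 94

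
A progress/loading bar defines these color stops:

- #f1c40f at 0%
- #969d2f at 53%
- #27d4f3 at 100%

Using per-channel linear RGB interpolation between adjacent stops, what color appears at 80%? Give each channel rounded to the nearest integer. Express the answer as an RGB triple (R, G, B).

80% lies between the 53% and 100% stops, so the local fraction is t = (80 − 53)/(100 − 53) = 27/47 ≈ 0.5745.
#969d2f → (150, 157, 47); #27d4f3 → (39, 212, 243).
R = 150 + 0.5745 × (39 − 150) = 86.231 → 86
G = 157 + 0.5745 × (212 − 157) = 188.597 → 189
B = 47 + 0.5745 × (243 − 47) = 159.602 → 160

(86, 189, 160)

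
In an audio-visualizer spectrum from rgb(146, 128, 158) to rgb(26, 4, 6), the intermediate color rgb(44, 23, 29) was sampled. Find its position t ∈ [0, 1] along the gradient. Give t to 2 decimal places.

Invert the lerp on the B channel (largest span, 152): t = (29 − 158) / (6 − 158) = -129/-152 = 0.84868.
Check on R: (44 − 146)/(26 − 146) = 0.85 ✓

0.85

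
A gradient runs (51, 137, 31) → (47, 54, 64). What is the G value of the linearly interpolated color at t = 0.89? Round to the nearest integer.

G = 137 + 0.89 × (54 − 137) = 63.13 → 63

63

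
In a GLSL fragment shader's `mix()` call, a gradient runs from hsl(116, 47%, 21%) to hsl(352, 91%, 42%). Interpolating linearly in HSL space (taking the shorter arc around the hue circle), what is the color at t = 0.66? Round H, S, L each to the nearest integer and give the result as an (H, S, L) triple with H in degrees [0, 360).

(34, 76, 35)

Hue: 352 − 116 = 236°, but |236| > 180 so the shorter arc goes the other way: Δh = 236 − 360 = -124°.
H = 116 + 0.66 × (-124) = 34.16 → 34°
S = 47 + 0.66 × (91 − 47) = 76.04 → 76%
L = 21 + 0.66 × (42 − 21) = 34.86 → 35%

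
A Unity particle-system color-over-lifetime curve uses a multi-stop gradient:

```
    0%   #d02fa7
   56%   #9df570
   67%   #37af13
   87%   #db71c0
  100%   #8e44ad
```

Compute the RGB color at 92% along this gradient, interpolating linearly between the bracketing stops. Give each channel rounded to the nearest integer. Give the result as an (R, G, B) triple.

92% lies between the 87% and 100% stops, so the local fraction is t = (92 − 87)/(100 − 87) = 5/13 ≈ 0.3846.
#db71c0 → (219, 113, 192); #8e44ad → (142, 68, 173).
R = 219 + 0.3846 × (142 − 219) = 189.386 → 189
G = 113 + 0.3846 × (68 − 113) = 95.693 → 96
B = 192 + 0.3846 × (173 − 192) = 184.693 → 185

(189, 96, 185)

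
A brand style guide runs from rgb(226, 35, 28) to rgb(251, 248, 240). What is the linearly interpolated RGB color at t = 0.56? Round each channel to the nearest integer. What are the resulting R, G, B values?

R = 226 + 0.56 × (251 − 226) = 226 + 0.56 × 25 = 240 → 240
G = 35 + 0.56 × (248 − 35) = 35 + 0.56 × 213 = 154.28 → 154
B = 28 + 0.56 × (240 − 28) = 28 + 0.56 × 212 = 146.72 → 147

(240, 154, 147)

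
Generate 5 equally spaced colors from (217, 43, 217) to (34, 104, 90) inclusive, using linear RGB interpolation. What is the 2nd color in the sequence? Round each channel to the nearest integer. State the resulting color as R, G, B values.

(171, 58, 185)

With 5 swatches and endpoints inclusive, swatch 2 sits at t = (2 − 1)/(5 − 1) = 1/4 ≈ 0.25.
R = 217 + 0.25 × (34 − 217) = 171.25 → 171
G = 43 + 0.25 × (104 − 43) = 58.25 → 58
B = 217 + 0.25 × (90 − 217) = 185.25 → 185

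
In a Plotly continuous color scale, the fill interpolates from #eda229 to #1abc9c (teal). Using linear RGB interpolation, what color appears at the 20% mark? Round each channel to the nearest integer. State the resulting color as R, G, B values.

#eda229 → (237, 162, 41); #1abc9c → (26, 188, 156).
20% corresponds to t = 0.2.
R = 237 + 0.2 × (26 − 237) = 237 + 0.2 × -211 = 194.8 → 195
G = 162 + 0.2 × (188 − 162) = 162 + 0.2 × 26 = 167.2 → 167
B = 41 + 0.2 × (156 − 41) = 41 + 0.2 × 115 = 64 → 64
So the blended color is (195, 167, 64), about #c3a740.

(195, 167, 64)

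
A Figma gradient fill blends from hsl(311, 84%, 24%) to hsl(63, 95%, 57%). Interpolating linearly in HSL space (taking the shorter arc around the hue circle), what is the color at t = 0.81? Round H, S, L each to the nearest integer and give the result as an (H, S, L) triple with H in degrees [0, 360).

Hue: 63 − 311 = -248°, but |-248| > 180 so the shorter arc goes the other way: Δh = -248 + 360 = 112°.
H = 311 + 0.81 × (112) = 401.72 → 402 → 402 mod 360 = 42°
S = 84 + 0.81 × (95 − 84) = 92.91 → 93%
L = 24 + 0.81 × (57 − 24) = 50.73 → 51%

(42, 93, 51)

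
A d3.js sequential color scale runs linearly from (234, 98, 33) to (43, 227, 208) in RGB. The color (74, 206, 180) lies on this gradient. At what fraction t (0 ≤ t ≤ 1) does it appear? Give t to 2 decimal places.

0.84

Invert the lerp on the R channel (largest span, 191): t = (74 − 234) / (43 − 234) = -160/-191 = 0.8377.
Check on G: (206 − 98)/(227 − 98) = 0.8372 ✓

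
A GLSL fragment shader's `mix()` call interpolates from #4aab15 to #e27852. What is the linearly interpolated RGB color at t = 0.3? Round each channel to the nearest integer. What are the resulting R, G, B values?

#4aab15 → (74, 171, 21); #e27852 → (226, 120, 82).
R = 74 + 0.3 × (226 − 74) = 74 + 0.3 × 152 = 119.6 → 120
G = 171 + 0.3 × (120 − 171) = 171 + 0.3 × -51 = 155.7 → 156
B = 21 + 0.3 × (82 − 21) = 21 + 0.3 × 61 = 39.3 → 39

(120, 156, 39)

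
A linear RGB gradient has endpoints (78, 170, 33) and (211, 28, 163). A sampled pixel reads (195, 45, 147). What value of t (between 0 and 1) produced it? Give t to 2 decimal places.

Invert the lerp on the G channel (largest span, 142): t = (45 − 170) / (28 − 170) = -125/-142 = 0.88028.
Check on R: (195 − 78)/(211 − 78) = 0.8797 ✓

0.88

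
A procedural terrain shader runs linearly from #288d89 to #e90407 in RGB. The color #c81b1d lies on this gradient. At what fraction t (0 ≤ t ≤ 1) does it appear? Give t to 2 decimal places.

0.83

Invert the lerp on the R channel (largest span, 193): t = (200 − 40) / (233 − 40) = 160/193 = 0.82902.
Check on G: (27 − 141)/(4 − 141) = 0.8321 ✓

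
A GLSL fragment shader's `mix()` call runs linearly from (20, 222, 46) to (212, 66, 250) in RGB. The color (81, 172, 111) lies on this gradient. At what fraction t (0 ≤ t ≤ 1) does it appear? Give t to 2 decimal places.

0.32

Invert the lerp on the B channel (largest span, 204): t = (111 − 46) / (250 − 46) = 65/204 = 0.31863.
Check on R: (81 − 20)/(212 − 20) = 0.3177 ✓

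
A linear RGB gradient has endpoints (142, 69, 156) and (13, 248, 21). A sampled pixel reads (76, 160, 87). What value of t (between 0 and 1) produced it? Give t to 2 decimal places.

Invert the lerp on the G channel (largest span, 179): t = (160 − 69) / (248 − 69) = 91/179 = 0.50838.
Check on R: (76 − 142)/(13 − 142) = 0.5116 ✓

0.51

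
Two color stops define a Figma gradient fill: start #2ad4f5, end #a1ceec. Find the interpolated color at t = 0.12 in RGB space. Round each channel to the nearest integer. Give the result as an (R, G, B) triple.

#2ad4f5 → (42, 212, 245); #a1ceec → (161, 206, 236).
R = 42 + 0.12 × (161 − 42) = 42 + 0.12 × 119 = 56.28 → 56
G = 212 + 0.12 × (206 − 212) = 212 + 0.12 × -6 = 211.28 → 211
B = 245 + 0.12 × (236 − 245) = 245 + 0.12 × -9 = 243.92 → 244
So the blended color is (56, 211, 244), about #38d3f4.

(56, 211, 244)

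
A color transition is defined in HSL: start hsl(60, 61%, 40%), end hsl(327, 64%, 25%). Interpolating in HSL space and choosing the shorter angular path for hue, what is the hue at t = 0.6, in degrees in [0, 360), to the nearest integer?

Hue: 327 − 60 = 267°, but |267| > 180 so the shorter arc goes the other way: Δh = 267 − 360 = -93°.
H = 60 + 0.6 × (-93) = 4.2 → 4°

4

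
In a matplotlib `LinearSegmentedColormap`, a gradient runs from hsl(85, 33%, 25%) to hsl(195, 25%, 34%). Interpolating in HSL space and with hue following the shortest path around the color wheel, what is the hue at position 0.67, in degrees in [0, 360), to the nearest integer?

Hue arc: Δh = 195 − 85 = 110° (|Δh| ≤ 180, already the shorter path).
H = 85 + 0.67 × (110) = 158.7 → 159°

159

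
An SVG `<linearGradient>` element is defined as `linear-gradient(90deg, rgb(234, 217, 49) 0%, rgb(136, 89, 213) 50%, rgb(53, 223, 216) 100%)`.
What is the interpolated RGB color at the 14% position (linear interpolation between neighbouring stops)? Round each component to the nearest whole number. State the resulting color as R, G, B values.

14% lies between the 0% and 50% stops, so the local fraction is t = (14 − 0)/(50 − 0) = 14/50 ≈ 0.28.
R = 234 + 0.28 × (136 − 234) = 206.56 → 207
G = 217 + 0.28 × (89 − 217) = 181.16 → 181
B = 49 + 0.28 × (213 − 49) = 94.92 → 95

(207, 181, 95)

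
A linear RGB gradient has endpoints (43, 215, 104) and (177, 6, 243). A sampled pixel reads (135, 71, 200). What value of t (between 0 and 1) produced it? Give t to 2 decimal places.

Invert the lerp on the G channel (largest span, 209): t = (71 − 215) / (6 − 215) = -144/-209 = 0.689.
Check on R: (135 − 43)/(177 − 43) = 0.6866 ✓

0.69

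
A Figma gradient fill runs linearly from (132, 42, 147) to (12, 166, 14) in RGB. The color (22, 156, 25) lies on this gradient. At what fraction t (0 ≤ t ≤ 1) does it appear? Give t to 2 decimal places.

Invert the lerp on the B channel (largest span, 133): t = (25 − 147) / (14 − 147) = -122/-133 = 0.91729.
Check on R: (22 − 132)/(12 − 132) = 0.9167 ✓

0.92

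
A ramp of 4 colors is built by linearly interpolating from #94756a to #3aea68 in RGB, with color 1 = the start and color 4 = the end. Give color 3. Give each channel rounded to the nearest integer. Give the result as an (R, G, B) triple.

With 4 swatches and endpoints inclusive, swatch 3 sits at t = (3 − 1)/(4 − 1) = 2/3 ≈ 0.6667.
#94756a → (148, 117, 106); #3aea68 → (58, 234, 104).
R = 148 + 0.6667 × (58 − 148) = 87.997 → 88
G = 117 + 0.6667 × (234 − 117) = 195.004 → 195
B = 106 + 0.6667 × (104 − 106) = 104.667 → 105

(88, 195, 105)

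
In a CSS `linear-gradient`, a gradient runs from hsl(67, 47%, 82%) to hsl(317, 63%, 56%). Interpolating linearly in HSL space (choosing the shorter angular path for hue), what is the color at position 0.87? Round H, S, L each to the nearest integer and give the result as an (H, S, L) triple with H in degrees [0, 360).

(331, 61, 59)

Hue: 317 − 67 = 250°, but |250| > 180 so the shorter arc goes the other way: Δh = 250 − 360 = -110°.
H = 67 + 0.87 × (-110) = -28.7 → -29 → -29 mod 360 = 331°
S = 47 + 0.87 × (63 − 47) = 60.92 → 61%
L = 82 + 0.87 × (56 − 82) = 59.38 → 59%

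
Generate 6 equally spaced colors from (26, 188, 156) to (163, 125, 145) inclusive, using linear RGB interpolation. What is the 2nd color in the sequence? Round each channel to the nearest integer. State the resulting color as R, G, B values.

With 6 swatches and endpoints inclusive, swatch 2 sits at t = (2 − 1)/(6 − 1) = 1/5 ≈ 0.2.
R = 26 + 0.2 × (163 − 26) = 53.4 → 53
G = 188 + 0.2 × (125 − 188) = 175.4 → 175
B = 156 + 0.2 × (145 − 156) = 153.8 → 154

(53, 175, 154)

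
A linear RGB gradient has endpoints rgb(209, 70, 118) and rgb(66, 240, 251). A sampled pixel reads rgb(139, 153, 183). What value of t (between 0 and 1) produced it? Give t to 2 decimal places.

0.49

Invert the lerp on the G channel (largest span, 170): t = (153 − 70) / (240 − 70) = 83/170 = 0.48824.
Check on R: (139 − 209)/(66 − 209) = 0.4895 ✓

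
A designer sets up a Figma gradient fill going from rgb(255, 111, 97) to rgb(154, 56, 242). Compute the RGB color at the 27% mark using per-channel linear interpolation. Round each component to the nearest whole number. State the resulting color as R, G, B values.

27% corresponds to t = 0.27.
R = 255 + 0.27 × (154 − 255) = 255 + 0.27 × -101 = 227.73 → 228
G = 111 + 0.27 × (56 − 111) = 111 + 0.27 × -55 = 96.15 → 96
B = 97 + 0.27 × (242 − 97) = 97 + 0.27 × 145 = 136.15 → 136

(228, 96, 136)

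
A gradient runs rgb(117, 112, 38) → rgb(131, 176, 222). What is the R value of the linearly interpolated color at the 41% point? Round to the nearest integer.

123

R = 117 + 0.41 × (131 − 117) = 122.74 → 123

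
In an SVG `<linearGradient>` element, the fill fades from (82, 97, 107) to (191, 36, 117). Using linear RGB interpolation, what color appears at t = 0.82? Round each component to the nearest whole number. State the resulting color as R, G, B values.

(171, 47, 115)

R = 82 + 0.82 × (191 − 82) = 82 + 0.82 × 109 = 171.38 → 171
G = 97 + 0.82 × (36 − 97) = 97 + 0.82 × -61 = 46.98 → 47
B = 107 + 0.82 × (117 − 107) = 107 + 0.82 × 10 = 115.2 → 115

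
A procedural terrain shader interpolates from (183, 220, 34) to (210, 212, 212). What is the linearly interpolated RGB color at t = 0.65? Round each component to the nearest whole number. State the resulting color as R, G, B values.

R = 183 + 0.65 × (210 − 183) = 183 + 0.65 × 27 = 200.55 → 201
G = 220 + 0.65 × (212 − 220) = 220 + 0.65 × -8 = 214.8 → 215
B = 34 + 0.65 × (212 − 34) = 34 + 0.65 × 178 = 149.7 → 150

(201, 215, 150)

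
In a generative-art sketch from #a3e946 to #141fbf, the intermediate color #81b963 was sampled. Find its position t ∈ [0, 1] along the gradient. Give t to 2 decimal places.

Invert the lerp on the G channel (largest span, 202): t = (185 − 233) / (31 − 233) = -48/-202 = 0.23762.
Check on R: (129 − 163)/(20 − 163) = 0.2378 ✓

0.24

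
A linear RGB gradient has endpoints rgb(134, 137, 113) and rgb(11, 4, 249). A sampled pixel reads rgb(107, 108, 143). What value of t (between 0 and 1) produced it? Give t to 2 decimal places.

Invert the lerp on the B channel (largest span, 136): t = (143 − 113) / (249 − 113) = 30/136 = 0.22059.
Check on R: (107 − 134)/(11 − 134) = 0.2195 ✓

0.22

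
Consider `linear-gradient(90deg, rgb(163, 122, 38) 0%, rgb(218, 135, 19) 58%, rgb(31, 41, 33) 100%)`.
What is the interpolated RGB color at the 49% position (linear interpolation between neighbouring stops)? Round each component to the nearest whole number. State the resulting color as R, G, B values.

(209, 133, 22)

49% lies between the 0% and 58% stops, so the local fraction is t = (49 − 0)/(58 − 0) = 49/58 ≈ 0.8448.
R = 163 + 0.8448 × (218 − 163) = 209.464 → 209
G = 122 + 0.8448 × (135 − 122) = 132.982 → 133
B = 38 + 0.8448 × (19 − 38) = 21.949 → 22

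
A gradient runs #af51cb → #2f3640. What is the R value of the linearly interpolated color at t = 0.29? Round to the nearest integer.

R₁ = 175 (from #af51cb), R₂ = 47 (from #2f3640).
R = 175 + 0.29 × (47 − 175) = 137.88 → 138

138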